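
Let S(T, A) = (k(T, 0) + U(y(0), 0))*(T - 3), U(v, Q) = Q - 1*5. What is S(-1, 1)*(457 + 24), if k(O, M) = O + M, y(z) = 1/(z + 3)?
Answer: 11544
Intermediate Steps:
y(z) = 1/(3 + z)
U(v, Q) = -5 + Q (U(v, Q) = Q - 5 = -5 + Q)
k(O, M) = M + O
S(T, A) = (-5 + T)*(-3 + T) (S(T, A) = ((0 + T) + (-5 + 0))*(T - 3) = (T - 5)*(-3 + T) = (-5 + T)*(-3 + T))
S(-1, 1)*(457 + 24) = (15 + (-1)² - 8*(-1))*(457 + 24) = (15 + 1 + 8)*481 = 24*481 = 11544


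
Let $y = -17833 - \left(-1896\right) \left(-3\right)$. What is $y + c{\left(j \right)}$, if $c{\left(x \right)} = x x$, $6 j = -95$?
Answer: $- \frac{837731}{36} \approx -23270.0$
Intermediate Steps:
$j = - \frac{95}{6}$ ($j = \frac{1}{6} \left(-95\right) = - \frac{95}{6} \approx -15.833$)
$c{\left(x \right)} = x^{2}$
$y = -23521$ ($y = -17833 - 5688 = -23521$)
$y + c{\left(j \right)} = -23521 + \left(- \frac{95}{6}\right)^{2} = -23521 + \frac{9025}{36} = - \frac{837731}{36}$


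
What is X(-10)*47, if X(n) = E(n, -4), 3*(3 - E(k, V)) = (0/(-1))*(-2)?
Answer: 141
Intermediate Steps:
E(k, V) = 3 (E(k, V) = 3 - 0/(-1)*(-2)/3 = 3 - 0*(-1)*(-2)/3 = 3 - 0*(-2) = 3 - ⅓*0 = 3 + 0 = 3)
X(n) = 3
X(-10)*47 = 3*47 = 141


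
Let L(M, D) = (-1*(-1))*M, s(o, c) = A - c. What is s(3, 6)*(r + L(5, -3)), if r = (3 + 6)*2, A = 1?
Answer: -115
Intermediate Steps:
s(o, c) = 1 - c
r = 18 (r = 9*2 = 18)
L(M, D) = M (L(M, D) = 1*M = M)
s(3, 6)*(r + L(5, -3)) = (1 - 1*6)*(18 + 5) = (1 - 6)*23 = -5*23 = -115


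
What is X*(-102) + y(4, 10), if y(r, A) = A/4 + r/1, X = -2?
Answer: 421/2 ≈ 210.50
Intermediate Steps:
y(r, A) = r + A/4 (y(r, A) = A*(1/4) + r*1 = A/4 + r = r + A/4)
X*(-102) + y(4, 10) = -2*(-102) + (4 + (1/4)*10) = 204 + (4 + 5/2) = 204 + 13/2 = 421/2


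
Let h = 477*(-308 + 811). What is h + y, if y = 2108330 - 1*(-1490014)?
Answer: 3838275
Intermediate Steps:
y = 3598344 (y = 2108330 + 1490014 = 3598344)
h = 239931 (h = 477*503 = 239931)
h + y = 239931 + 3598344 = 3838275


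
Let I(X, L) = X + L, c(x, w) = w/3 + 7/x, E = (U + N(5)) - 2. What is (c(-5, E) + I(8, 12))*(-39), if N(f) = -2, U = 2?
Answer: -3497/5 ≈ -699.40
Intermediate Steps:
E = -2 (E = (2 - 2) - 2 = 0 - 2 = -2)
c(x, w) = 7/x + w/3 (c(x, w) = w*(⅓) + 7/x = w/3 + 7/x = 7/x + w/3)
I(X, L) = L + X
(c(-5, E) + I(8, 12))*(-39) = ((7/(-5) + (⅓)*(-2)) + (12 + 8))*(-39) = ((7*(-⅕) - ⅔) + 20)*(-39) = ((-7/5 - ⅔) + 20)*(-39) = (-31/15 + 20)*(-39) = (269/15)*(-39) = -3497/5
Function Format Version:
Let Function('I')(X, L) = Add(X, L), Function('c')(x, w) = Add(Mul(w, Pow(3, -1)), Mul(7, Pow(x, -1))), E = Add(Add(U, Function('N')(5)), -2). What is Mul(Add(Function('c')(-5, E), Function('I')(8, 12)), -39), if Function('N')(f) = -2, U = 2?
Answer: Rational(-3497, 5) ≈ -699.40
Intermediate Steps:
E = -2 (E = Add(Add(2, -2), -2) = Add(0, -2) = -2)
Function('c')(x, w) = Add(Mul(7, Pow(x, -1)), Mul(Rational(1, 3), w)) (Function('c')(x, w) = Add(Mul(w, Rational(1, 3)), Mul(7, Pow(x, -1))) = Add(Mul(Rational(1, 3), w), Mul(7, Pow(x, -1))) = Add(Mul(7, Pow(x, -1)), Mul(Rational(1, 3), w)))
Function('I')(X, L) = Add(L, X)
Mul(Add(Function('c')(-5, E), Function('I')(8, 12)), -39) = Mul(Add(Add(Mul(7, Pow(-5, -1)), Mul(Rational(1, 3), -2)), Add(12, 8)), -39) = Mul(Add(Add(Mul(7, Rational(-1, 5)), Rational(-2, 3)), 20), -39) = Mul(Add(Add(Rational(-7, 5), Rational(-2, 3)), 20), -39) = Mul(Add(Rational(-31, 15), 20), -39) = Mul(Rational(269, 15), -39) = Rational(-3497, 5)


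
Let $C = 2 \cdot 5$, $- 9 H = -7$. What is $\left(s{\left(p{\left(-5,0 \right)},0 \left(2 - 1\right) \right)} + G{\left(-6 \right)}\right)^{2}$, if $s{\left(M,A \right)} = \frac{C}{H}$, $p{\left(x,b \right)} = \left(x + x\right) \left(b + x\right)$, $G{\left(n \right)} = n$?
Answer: $\frac{2304}{49} \approx 47.02$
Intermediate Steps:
$H = \frac{7}{9}$ ($H = \left(- \frac{1}{9}\right) \left(-7\right) = \frac{7}{9} \approx 0.77778$)
$C = 10$
$p{\left(x,b \right)} = 2 x \left(b + x\right)$
$s{\left(M,A \right)} = \frac{90}{7}$ ($s{\left(M,A \right)} = \frac{10}{\frac{7}{9}} = 10 \cdot \frac{9}{7} = \frac{90}{7}$)
$\left(s{\left(p{\left(-5,0 \right)},0 \left(2 - 1\right) \right)} + G{\left(-6 \right)}\right)^{2} = \left(\frac{90}{7} - 6\right)^{2} = \left(\frac{48}{7}\right)^{2} = \frac{2304}{49}$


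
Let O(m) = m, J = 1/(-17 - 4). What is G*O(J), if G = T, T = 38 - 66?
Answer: 4/3 ≈ 1.3333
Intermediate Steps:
J = -1/21 (J = 1/(-21) = -1/21 ≈ -0.047619)
T = -28
G = -28
G*O(J) = -28*(-1/21) = 4/3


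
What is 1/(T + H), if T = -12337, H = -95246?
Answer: -1/107583 ≈ -9.2952e-6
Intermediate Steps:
1/(T + H) = 1/(-12337 - 95246) = 1/(-107583) = -1/107583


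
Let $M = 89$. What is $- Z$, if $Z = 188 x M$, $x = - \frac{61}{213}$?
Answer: $\frac{1020652}{213} \approx 4791.8$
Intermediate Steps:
$x = - \frac{61}{213}$ ($x = \left(-61\right) \frac{1}{213} = - \frac{61}{213} \approx -0.28639$)
$Z = - \frac{1020652}{213}$ ($Z = 188 \left(- \frac{61}{213}\right) 89 = \left(- \frac{11468}{213}\right) 89 = - \frac{1020652}{213} \approx -4791.8$)
$- Z = \left(-1\right) \left(- \frac{1020652}{213}\right) = \frac{1020652}{213}$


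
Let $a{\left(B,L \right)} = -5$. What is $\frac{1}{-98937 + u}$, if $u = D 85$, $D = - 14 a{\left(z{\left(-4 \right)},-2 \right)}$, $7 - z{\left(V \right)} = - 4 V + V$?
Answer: $- \frac{1}{92987} \approx -1.0754 \cdot 10^{-5}$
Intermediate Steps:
$z{\left(V \right)} = 7 + 3 V$ ($z{\left(V \right)} = 7 - \left(- 4 V + V\right) = 7 - - 3 V = 7 + 3 V$)
$D = 70$ ($D = \left(-14\right) \left(-5\right) = 70$)
$u = 5950$ ($u = 70 \cdot 85 = 5950$)
$\frac{1}{-98937 + u} = \frac{1}{-98937 + 5950} = \frac{1}{-92987} = - \frac{1}{92987}$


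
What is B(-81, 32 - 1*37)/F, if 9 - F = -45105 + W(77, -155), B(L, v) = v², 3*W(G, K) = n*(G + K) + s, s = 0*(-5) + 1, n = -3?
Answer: 75/135107 ≈ 0.00055512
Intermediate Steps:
s = 1 (s = 0 + 1 = 1)
W(G, K) = ⅓ - G - K (W(G, K) = (-3*(G + K) + 1)/3 = ((-3*G - 3*K) + 1)/3 = (1 - 3*G - 3*K)/3 = ⅓ - G - K)
F = 135107/3 (F = 9 - (-45105 + (⅓ - 1*77 - 1*(-155))) = 9 - (-45105 + (⅓ - 77 + 155)) = 9 - (-45105 + 235/3) = 9 - 1*(-135080/3) = 9 + 135080/3 = 135107/3 ≈ 45036.)
B(-81, 32 - 1*37)/F = (32 - 1*37)²/(135107/3) = (32 - 37)²*(3/135107) = (-5)²*(3/135107) = 25*(3/135107) = 75/135107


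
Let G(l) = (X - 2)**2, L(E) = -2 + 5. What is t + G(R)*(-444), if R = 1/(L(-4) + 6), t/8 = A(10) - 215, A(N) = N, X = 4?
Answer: -3416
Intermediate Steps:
L(E) = 3
t = -1640 (t = 8*(10 - 215) = 8*(-205) = -1640)
R = 1/9 (R = 1/(3 + 6) = 1/9 ≈ 0.11111)
G(l) = 4 (G(l) = (4 - 2)**2 = 2**2 = 4)
t + G(R)*(-444) = -1640 + 4*(-444) = -1640 - 1776 = -3416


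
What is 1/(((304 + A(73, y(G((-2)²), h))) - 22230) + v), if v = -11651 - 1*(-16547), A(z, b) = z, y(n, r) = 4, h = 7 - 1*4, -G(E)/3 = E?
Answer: -1/16957 ≈ -5.8973e-5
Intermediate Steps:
G(E) = -3*E
h = 3 (h = 7 - 4 = 3)
v = 4896 (v = -11651 + 16547 = 4896)
1/(((304 + A(73, y(G((-2)²), h))) - 22230) + v) = 1/(((304 + 73) - 22230) + 4896) = 1/((377 - 22230) + 4896) = 1/(-21853 + 4896) = 1/(-16957) = -1/16957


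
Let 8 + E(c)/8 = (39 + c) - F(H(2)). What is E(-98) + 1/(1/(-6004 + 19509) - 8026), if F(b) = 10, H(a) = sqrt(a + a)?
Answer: -66768948969/108391129 ≈ -616.00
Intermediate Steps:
H(a) = sqrt(2)*sqrt(a) (H(a) = sqrt(2*a) = sqrt(2)*sqrt(a))
E(c) = 168 + 8*c (E(c) = -64 + 8*((39 + c) - 1*10) = -64 + 8*((39 + c) - 10) = -64 + 8*(29 + c) = -64 + (232 + 8*c) = 168 + 8*c)
E(-98) + 1/(1/(-6004 + 19509) - 8026) = (168 + 8*(-98)) + 1/(1/(-6004 + 19509) - 8026) = (168 - 784) + 1/(1/13505 - 8026) = -616 + 1/(1/13505 - 8026) = -616 + 1/(-108391129/13505) = -616 - 13505/108391129 = -66768948969/108391129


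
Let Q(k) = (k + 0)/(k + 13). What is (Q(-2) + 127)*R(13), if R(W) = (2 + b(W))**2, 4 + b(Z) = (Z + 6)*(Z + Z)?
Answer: 337679280/11 ≈ 3.0698e+7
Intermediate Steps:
b(Z) = -4 + 2*Z*(6 + Z) (b(Z) = -4 + (Z + 6)*(Z + Z) = -4 + (6 + Z)*(2*Z) = -4 + 2*Z*(6 + Z))
Q(k) = k/(13 + k)
R(W) = (-2 + 2*W**2 + 12*W)**2 (R(W) = (2 + (-4 + 2*W**2 + 12*W))**2 = (-2 + 2*W**2 + 12*W)**2)
(Q(-2) + 127)*R(13) = (-2/(13 - 2) + 127)*(4*(-1 + 13**2 + 6*13)**2) = (-2/11 + 127)*(4*(-1 + 169 + 78)**2) = (-2*1/11 + 127)*(4*246**2) = (-2/11 + 127)*(4*60516) = (1395/11)*242064 = 337679280/11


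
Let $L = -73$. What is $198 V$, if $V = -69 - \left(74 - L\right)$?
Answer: $-42768$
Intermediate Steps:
$V = -216$ ($V = -69 - \left(74 - -73\right) = -69 - \left(74 + 73\right) = -69 - 147 = -216$)
$198 V = 198 \left(-216\right) = -42768$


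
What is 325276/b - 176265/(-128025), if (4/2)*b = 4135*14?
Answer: 29679651/2352815 ≈ 12.615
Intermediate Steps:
b = 28945 (b = (4135*14)/2 = (½)*57890 = 28945)
325276/b - 176265/(-128025) = 325276/28945 - 176265/(-128025) = 325276*(1/28945) - 176265*(-1/128025) = 46468/4135 + 3917/2845 = 29679651/2352815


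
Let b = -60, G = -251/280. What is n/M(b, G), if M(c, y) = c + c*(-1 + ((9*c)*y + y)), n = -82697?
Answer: 165394/57981 ≈ 2.8526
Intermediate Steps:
G = -251/280 (G = -251*1/280 = -251/280 ≈ -0.89643)
M(c, y) = c + c*(-1 + y + 9*c*y) (M(c, y) = c + c*(-1 + (9*c*y + y)) = c + c*(-1 + (y + 9*c*y)) = c + c*(-1 + y + 9*c*y))
n/M(b, G) = -82697*14/(753*(1 + 9*(-60))) = -82697*14/(753*(1 - 540)) = -82697/((-60*(-251/280)*(-539))) = -82697/(-57981/2) = -82697*(-2/57981) = 165394/57981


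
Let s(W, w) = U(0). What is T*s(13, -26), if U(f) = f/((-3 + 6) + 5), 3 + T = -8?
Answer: 0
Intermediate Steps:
T = -11 (T = -3 - 8 = -11)
U(f) = f/8 (U(f) = f/(3 + 5) = f/8)
s(W, w) = 0 (s(W, w) = (⅛)*0 = 0)
T*s(13, -26) = -11*0 = 0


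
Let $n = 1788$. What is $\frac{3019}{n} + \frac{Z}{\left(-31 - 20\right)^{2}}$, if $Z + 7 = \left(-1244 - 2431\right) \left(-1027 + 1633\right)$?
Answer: $- \frac{1324708499}{1550196} \approx -854.54$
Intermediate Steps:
$Z = -2227057$ ($Z = -7 + \left(-1244 - 2431\right) \left(-1027 + 1633\right) = -7 - 2227050 = -2227057$)
$\frac{3019}{n} + \frac{Z}{\left(-31 - 20\right)^{2}} = \frac{3019}{1788} - \frac{2227057}{\left(-31 - 20\right)^{2}} = 3019 \cdot \frac{1}{1788} - \frac{2227057}{\left(-51\right)^{2}} = \frac{3019}{1788} - \frac{2227057}{2601} = - \frac{1324708499}{1550196}$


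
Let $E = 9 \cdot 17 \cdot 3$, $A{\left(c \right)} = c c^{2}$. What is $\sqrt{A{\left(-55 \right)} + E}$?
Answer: $2 i \sqrt{41479} \approx 407.33 i$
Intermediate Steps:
$A{\left(c \right)} = c^{3}$
$E = 459$ ($E = 153 \cdot 3 = 459$)
$\sqrt{A{\left(-55 \right)} + E} = \sqrt{\left(-55\right)^{3} + 459} = \sqrt{-166375 + 459} = \sqrt{-165916} = 2 i \sqrt{41479}$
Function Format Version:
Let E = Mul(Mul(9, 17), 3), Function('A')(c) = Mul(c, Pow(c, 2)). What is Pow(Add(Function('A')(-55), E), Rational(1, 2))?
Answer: Mul(2, I, Pow(41479, Rational(1, 2))) ≈ Mul(407.33, I)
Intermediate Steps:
Function('A')(c) = Pow(c, 3)
E = 459 (E = Mul(153, 3) = 459)
Pow(Add(Function('A')(-55), E), Rational(1, 2)) = Pow(Add(Pow(-55, 3), 459), Rational(1, 2)) = Pow(Add(-166375, 459), Rational(1, 2)) = Pow(-165916, Rational(1, 2)) = Mul(2, I, Pow(41479, Rational(1, 2)))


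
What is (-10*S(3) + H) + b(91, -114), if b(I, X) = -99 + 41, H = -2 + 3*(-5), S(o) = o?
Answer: -105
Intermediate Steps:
H = -17 (H = -2 - 15 = -17)
b(I, X) = -58
(-10*S(3) + H) + b(91, -114) = (-10*3 - 17) - 58 = (-30 - 17) - 58 = -47 - 58 = -105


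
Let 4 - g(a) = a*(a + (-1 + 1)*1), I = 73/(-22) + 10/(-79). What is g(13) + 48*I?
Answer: -287073/869 ≈ -330.35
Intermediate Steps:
I = -5987/1738 (I = 73*(-1/22) + 10*(-1/79) = -73/22 - 10/79 = -5987/1738 ≈ -3.4448)
g(a) = 4 - a**2 (g(a) = 4 - a*(a + (-1 + 1)*1) = 4 - a*(a + 0*1) = 4 - a*(a + 0) = 4 - a*a = 4 - a**2)
g(13) + 48*I = (4 - 1*13**2) + 48*(-5987/1738) = (4 - 1*169) - 143688/869 = (4 - 169) - 143688/869 = -165 - 143688/869 = -287073/869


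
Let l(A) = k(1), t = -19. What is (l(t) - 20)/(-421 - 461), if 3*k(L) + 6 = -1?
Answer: 67/2646 ≈ 0.025321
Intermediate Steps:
k(L) = -7/3 (k(L) = -2 + (⅓)*(-1) = -2 - ⅓ = -7/3)
l(A) = -7/3
(l(t) - 20)/(-421 - 461) = (-7/3 - 20)/(-421 - 461) = -67/3/(-882) = -67/3*(-1/882) = 67/2646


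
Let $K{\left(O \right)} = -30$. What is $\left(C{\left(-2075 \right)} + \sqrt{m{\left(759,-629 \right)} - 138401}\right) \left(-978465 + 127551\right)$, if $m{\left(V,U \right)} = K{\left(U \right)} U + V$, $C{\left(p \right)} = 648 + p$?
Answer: $1214254278 - 1701828 i \sqrt{29693} \approx 1.2143 \cdot 10^{9} - 2.9325 \cdot 10^{8} i$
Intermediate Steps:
$m{\left(V,U \right)} = V - 30 U$ ($m{\left(V,U \right)} = - 30 U + V = V - 30 U$)
$\left(C{\left(-2075 \right)} + \sqrt{m{\left(759,-629 \right)} - 138401}\right) \left(-978465 + 127551\right) = \left(\left(648 - 2075\right) + \sqrt{\left(759 - -18870\right) - 138401}\right) \left(-978465 + 127551\right) = \left(-1427 + \sqrt{\left(759 + 18870\right) - 138401}\right) \left(-850914\right) = \left(-1427 + \sqrt{19629 - 138401}\right) \left(-850914\right) = \left(-1427 + \sqrt{-118772}\right) \left(-850914\right) = \left(-1427 + 2 i \sqrt{29693}\right) \left(-850914\right) = 1214254278 - 1701828 i \sqrt{29693}$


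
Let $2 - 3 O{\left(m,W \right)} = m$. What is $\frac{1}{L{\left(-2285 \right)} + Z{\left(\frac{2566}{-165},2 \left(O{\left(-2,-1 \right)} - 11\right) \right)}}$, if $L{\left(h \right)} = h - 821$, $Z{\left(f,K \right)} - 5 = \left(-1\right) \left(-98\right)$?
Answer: $- \frac{1}{3003} \approx -0.000333$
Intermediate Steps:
$O{\left(m,W \right)} = \frac{2}{3} - \frac{m}{3}$
$Z{\left(f,K \right)} = 103$ ($Z{\left(f,K \right)} = 5 - -98 = 5 + 98 = 103$)
$L{\left(h \right)} = -821 + h$
$\frac{1}{L{\left(-2285 \right)} + Z{\left(\frac{2566}{-165},2 \left(O{\left(-2,-1 \right)} - 11\right) \right)}} = \frac{1}{\left(-821 - 2285\right) + 103} = \frac{1}{-3106 + 103} = \frac{1}{-3003} = - \frac{1}{3003}$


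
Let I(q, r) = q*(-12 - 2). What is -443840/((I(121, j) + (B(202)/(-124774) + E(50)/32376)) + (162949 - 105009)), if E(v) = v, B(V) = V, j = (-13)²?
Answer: -448243228343040/56804002766663 ≈ -7.8911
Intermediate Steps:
j = 169
I(q, r) = -14*q (I(q, r) = q*(-14) = -14*q)
-443840/((I(121, j) + (B(202)/(-124774) + E(50)/32376)) + (162949 - 105009)) = -443840/((-14*121 + (202/(-124774) + 50/32376)) + (162949 - 105009)) = -443840/((-1694 + (202*(-1/124774) + 50*(1/32376))) + 57940) = -443840/((-1694 + (-101/62387 + 25/16188)) + 57940) = -443840/((-1694 - 75313/1009920756) + 57940) = -443840/(-1710805835977/1009920756 + 57940) = -443840/56804002766663/1009920756 = -443840*1009920756/56804002766663 = -448243228343040/56804002766663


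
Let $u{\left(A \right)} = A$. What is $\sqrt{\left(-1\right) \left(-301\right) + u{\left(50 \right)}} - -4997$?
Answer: $4997 + 3 \sqrt{39} \approx 5015.7$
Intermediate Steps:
$\sqrt{\left(-1\right) \left(-301\right) + u{\left(50 \right)}} - -4997 = \sqrt{\left(-1\right) \left(-301\right) + 50} - -4997 = \sqrt{301 + 50} + 4997 = \sqrt{351} + 4997 = 3 \sqrt{39} + 4997 = 4997 + 3 \sqrt{39}$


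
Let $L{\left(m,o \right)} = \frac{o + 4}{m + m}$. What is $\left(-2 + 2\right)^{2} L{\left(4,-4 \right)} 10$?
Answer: $0$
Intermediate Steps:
$L{\left(m,o \right)} = \frac{4 + o}{2 m}$
$\left(-2 + 2\right)^{2} L{\left(4,-4 \right)} 10 = \left(-2 + 2\right)^{2} \frac{4 - 4}{2 \cdot 4} \cdot 10 = 0^{2} \cdot \frac{1}{2} \cdot \frac{1}{4} \cdot 0 \cdot 10 = 0 \cdot 0 \cdot 10 = 0 \cdot 10 = 0$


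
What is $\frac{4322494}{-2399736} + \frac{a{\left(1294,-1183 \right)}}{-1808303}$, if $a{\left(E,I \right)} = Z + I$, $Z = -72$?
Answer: $- \frac{3906683599501}{2169724904004} \approx -1.8005$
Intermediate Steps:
$a{\left(E,I \right)} = -72 + I$
$\frac{4322494}{-2399736} + \frac{a{\left(1294,-1183 \right)}}{-1808303} = \frac{4322494}{-2399736} + \frac{-72 - 1183}{-1808303} = 4322494 \left(- \frac{1}{2399736}\right) - - \frac{1255}{1808303} = - \frac{2161247}{1199868} + \frac{1255}{1808303} = - \frac{3906683599501}{2169724904004}$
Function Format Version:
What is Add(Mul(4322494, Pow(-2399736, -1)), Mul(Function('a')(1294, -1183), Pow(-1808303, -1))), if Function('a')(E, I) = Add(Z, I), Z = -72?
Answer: Rational(-3906683599501, 2169724904004) ≈ -1.8005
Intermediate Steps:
Function('a')(E, I) = Add(-72, I)
Add(Mul(4322494, Pow(-2399736, -1)), Mul(Function('a')(1294, -1183), Pow(-1808303, -1))) = Add(Mul(4322494, Pow(-2399736, -1)), Mul(Add(-72, -1183), Pow(-1808303, -1))) = Add(Mul(4322494, Rational(-1, 2399736)), Mul(-1255, Rational(-1, 1808303))) = Add(Rational(-2161247, 1199868), Rational(1255, 1808303)) = Rational(-3906683599501, 2169724904004)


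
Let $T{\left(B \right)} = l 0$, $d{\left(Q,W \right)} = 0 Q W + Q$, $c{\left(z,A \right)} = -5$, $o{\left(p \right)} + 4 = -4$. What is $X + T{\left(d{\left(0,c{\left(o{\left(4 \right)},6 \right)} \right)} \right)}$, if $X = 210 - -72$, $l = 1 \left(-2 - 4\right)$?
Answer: $282$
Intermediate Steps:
$o{\left(p \right)} = -8$ ($o{\left(p \right)} = -4 - 4 = -8$)
$l = -6$ ($l = 1 \left(-6\right) = -6$)
$d{\left(Q,W \right)} = Q$ ($d{\left(Q,W \right)} = 0 W + Q = 0 + Q = Q$)
$T{\left(B \right)} = 0$ ($T{\left(B \right)} = \left(-6\right) 0 = 0$)
$X = 282$ ($X = 210 + 72 = 282$)
$X + T{\left(d{\left(0,c{\left(o{\left(4 \right)},6 \right)} \right)} \right)} = 282 + 0 = 282$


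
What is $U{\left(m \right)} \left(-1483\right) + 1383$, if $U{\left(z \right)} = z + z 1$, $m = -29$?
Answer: $87397$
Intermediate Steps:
$U{\left(z \right)} = 2 z$ ($U{\left(z \right)} = z + z = 2 z$)
$U{\left(m \right)} \left(-1483\right) + 1383 = 2 \left(-29\right) \left(-1483\right) + 1383 = \left(-58\right) \left(-1483\right) + 1383 = 86014 + 1383 = 87397$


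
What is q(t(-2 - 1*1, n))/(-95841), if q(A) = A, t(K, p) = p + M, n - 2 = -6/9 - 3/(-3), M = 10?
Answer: -37/287523 ≈ -0.00012869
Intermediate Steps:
n = 7/3 (n = 2 + (-6/9 - 3/(-3)) = 2 + (-6*1/9 - 3*(-1/3)) = 2 + (-2/3 + 1) = 2 + 1/3 = 7/3 ≈ 2.3333)
t(K, p) = 10 + p (t(K, p) = p + 10 = 10 + p)
q(t(-2 - 1*1, n))/(-95841) = (10 + 7/3)/(-95841) = (37/3)*(-1/95841) = -37/287523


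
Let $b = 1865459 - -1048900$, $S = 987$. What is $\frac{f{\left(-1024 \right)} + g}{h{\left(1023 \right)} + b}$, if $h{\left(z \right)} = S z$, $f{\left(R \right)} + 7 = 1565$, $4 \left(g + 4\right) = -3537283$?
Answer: $- \frac{3531067}{15696240} \approx -0.22496$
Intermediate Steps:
$g = - \frac{3537299}{4}$ ($g = -4 + \frac{1}{4} \left(-3537283\right) = -4 - \frac{3537283}{4} = - \frac{3537299}{4} \approx -8.8433 \cdot 10^{5}$)
$b = 2914359$ ($b = 1865459 + 1048900 = 2914359$)
$f{\left(R \right)} = 1558$ ($f{\left(R \right)} = -7 + 1565 = 1558$)
$h{\left(z \right)} = 987 z$
$\frac{f{\left(-1024 \right)} + g}{h{\left(1023 \right)} + b} = \frac{1558 - \frac{3537299}{4}}{987 \cdot 1023 + 2914359} = - \frac{3531067}{4 \left(1009701 + 2914359\right)} = - \frac{3531067}{4 \cdot 3924060} = \left(- \frac{3531067}{4}\right) \frac{1}{3924060} = - \frac{3531067}{15696240}$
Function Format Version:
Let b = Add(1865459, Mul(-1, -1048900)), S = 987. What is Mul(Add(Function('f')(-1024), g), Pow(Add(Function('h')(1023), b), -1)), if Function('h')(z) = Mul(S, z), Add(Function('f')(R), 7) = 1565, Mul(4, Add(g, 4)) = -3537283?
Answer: Rational(-3531067, 15696240) ≈ -0.22496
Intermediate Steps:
g = Rational(-3537299, 4) (g = Add(-4, Mul(Rational(1, 4), -3537283)) = Add(-4, Rational(-3537283, 4)) = Rational(-3537299, 4) ≈ -8.8433e+5)
b = 2914359 (b = Add(1865459, 1048900) = 2914359)
Function('f')(R) = 1558 (Function('f')(R) = Add(-7, 1565) = 1558)
Function('h')(z) = Mul(987, z)
Mul(Add(Function('f')(-1024), g), Pow(Add(Function('h')(1023), b), -1)) = Mul(Add(1558, Rational(-3537299, 4)), Pow(Add(Mul(987, 1023), 2914359), -1)) = Mul(Rational(-3531067, 4), Pow(Add(1009701, 2914359), -1)) = Mul(Rational(-3531067, 4), Pow(3924060, -1)) = Mul(Rational(-3531067, 4), Rational(1, 3924060)) = Rational(-3531067, 15696240)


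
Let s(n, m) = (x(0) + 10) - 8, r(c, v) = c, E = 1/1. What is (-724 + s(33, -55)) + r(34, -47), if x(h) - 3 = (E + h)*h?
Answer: -685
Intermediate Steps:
E = 1
x(h) = 3 + h*(1 + h) (x(h) = 3 + (1 + h)*h = 3 + h*(1 + h))
s(n, m) = 5 (s(n, m) = ((3 + 0 + 0²) + 10) - 8 = ((3 + 0 + 0) + 10) - 8 = (3 + 10) - 8 = 13 - 8 = 5)
(-724 + s(33, -55)) + r(34, -47) = (-724 + 5) + 34 = -719 + 34 = -685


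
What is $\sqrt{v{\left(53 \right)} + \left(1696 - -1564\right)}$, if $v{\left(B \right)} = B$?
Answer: $\sqrt{3313} \approx 57.559$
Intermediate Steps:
$\sqrt{v{\left(53 \right)} + \left(1696 - -1564\right)} = \sqrt{53 + \left(1696 - -1564\right)} = \sqrt{53 + \left(1696 + 1564\right)} = \sqrt{53 + 3260} = \sqrt{3313}$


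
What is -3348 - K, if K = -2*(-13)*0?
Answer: -3348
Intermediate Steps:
K = 0 (K = 26*0 = 0)
-3348 - K = -3348 - 1*0 = -3348 + 0 = -3348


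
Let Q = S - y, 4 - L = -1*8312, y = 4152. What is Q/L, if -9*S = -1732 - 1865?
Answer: -11257/24948 ≈ -0.45122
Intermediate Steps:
S = 1199/3 (S = -(-1732 - 1865)/9 = -1/9*(-3597) = 1199/3 ≈ 399.67)
L = 8316 (L = 4 - (-1)*8312 = 4 - 1*(-8312) = 4 + 8312 = 8316)
Q = -11257/3 (Q = 1199/3 - 1*4152 = 1199/3 - 4152 = -11257/3 ≈ -3752.3)
Q/L = -11257/3/8316 = -11257/3*1/8316 = -11257/24948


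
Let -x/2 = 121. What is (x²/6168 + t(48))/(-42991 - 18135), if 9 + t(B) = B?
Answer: -74779/94256292 ≈ -0.00079336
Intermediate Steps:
x = -242 (x = -2*121 = -242)
t(B) = -9 + B
(x²/6168 + t(48))/(-42991 - 18135) = ((-242)²/6168 + (-9 + 48))/(-42991 - 18135) = (58564*(1/6168) + 39)/(-61126) = (14641/1542 + 39)*(-1/61126) = (74779/1542)*(-1/61126) = -74779/94256292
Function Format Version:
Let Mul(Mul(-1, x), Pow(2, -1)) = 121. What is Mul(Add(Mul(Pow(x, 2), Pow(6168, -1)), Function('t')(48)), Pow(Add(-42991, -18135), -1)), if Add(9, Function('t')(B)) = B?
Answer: Rational(-74779, 94256292) ≈ -0.00079336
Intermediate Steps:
x = -242 (x = Mul(-2, 121) = -242)
Function('t')(B) = Add(-9, B)
Mul(Add(Mul(Pow(x, 2), Pow(6168, -1)), Function('t')(48)), Pow(Add(-42991, -18135), -1)) = Mul(Add(Mul(Pow(-242, 2), Pow(6168, -1)), Add(-9, 48)), Pow(Add(-42991, -18135), -1)) = Mul(Add(Mul(58564, Rational(1, 6168)), 39), Pow(-61126, -1)) = Mul(Add(Rational(14641, 1542), 39), Rational(-1, 61126)) = Mul(Rational(74779, 1542), Rational(-1, 61126)) = Rational(-74779, 94256292)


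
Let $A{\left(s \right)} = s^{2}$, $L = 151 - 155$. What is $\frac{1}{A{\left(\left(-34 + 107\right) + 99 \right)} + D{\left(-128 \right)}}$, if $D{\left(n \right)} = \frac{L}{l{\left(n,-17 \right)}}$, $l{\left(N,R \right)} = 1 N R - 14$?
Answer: $\frac{1081}{31980302} \approx 3.3802 \cdot 10^{-5}$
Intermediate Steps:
$L = -4$
$l{\left(N,R \right)} = -14 + N R$ ($l{\left(N,R \right)} = N R - 14 = -14 + N R$)
$D{\left(n \right)} = - \frac{4}{-14 - 17 n}$ ($D{\left(n \right)} = - \frac{4}{-14 + n \left(-17\right)} = - \frac{4}{-14 - 17 n}$)
$\frac{1}{A{\left(\left(-34 + 107\right) + 99 \right)} + D{\left(-128 \right)}} = \frac{1}{\left(\left(-34 + 107\right) + 99\right)^{2} + \frac{4}{14 + 17 \left(-128\right)}} = \frac{1}{\left(73 + 99\right)^{2} + \frac{4}{14 - 2176}} = \frac{1}{172^{2} + \frac{4}{-2162}} = \frac{1}{29584 + 4 \left(- \frac{1}{2162}\right)} = \frac{1}{29584 - \frac{2}{1081}} = \frac{1}{\frac{31980302}{1081}} = \frac{1081}{31980302}$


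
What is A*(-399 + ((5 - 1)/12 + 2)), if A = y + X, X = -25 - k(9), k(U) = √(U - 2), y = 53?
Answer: -33320/3 + 1190*√7/3 ≈ -10057.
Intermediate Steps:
k(U) = √(-2 + U)
X = -25 - √7 (X = -25 - √(-2 + 9) = -25 - √7 ≈ -27.646)
A = 28 - √7 (A = 53 + (-25 - √7) = 28 - √7 ≈ 25.354)
A*(-399 + ((5 - 1)/12 + 2)) = (28 - √7)*(-399 + ((5 - 1)/12 + 2)) = (28 - √7)*(-399 + ((1/12)*4 + 2)) = (28 - √7)*(-399 + (⅓ + 2)) = (28 - √7)*(-399 + 7/3) = (28 - √7)*(-1190/3) = -33320/3 + 1190*√7/3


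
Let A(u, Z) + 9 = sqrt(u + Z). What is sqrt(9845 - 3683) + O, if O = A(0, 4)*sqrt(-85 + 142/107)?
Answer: sqrt(6162) - 7*I*sqrt(957971)/107 ≈ 78.498 - 64.031*I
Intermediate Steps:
A(u, Z) = -9 + sqrt(Z + u) (A(u, Z) = -9 + sqrt(u + Z) = -9 + sqrt(Z + u))
O = -7*I*sqrt(957971)/107 (O = (-9 + sqrt(4 + 0))*sqrt(-85 + 142/107) = (-9 + sqrt(4))*sqrt(-85 + 142*(1/107)) = (-9 + 2)*sqrt(-85 + 142/107) = -7*I*sqrt(957971)/107 ≈ -64.031*I)
sqrt(9845 - 3683) + O = sqrt(9845 - 3683) - 7*I*sqrt(957971)/107 = sqrt(6162) - 7*I*sqrt(957971)/107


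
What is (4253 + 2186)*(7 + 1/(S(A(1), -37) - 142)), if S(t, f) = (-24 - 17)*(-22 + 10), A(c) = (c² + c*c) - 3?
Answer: 15781989/350 ≈ 45091.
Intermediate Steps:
A(c) = -3 + 2*c² (A(c) = (c² + c²) - 3 = 2*c² - 3 = -3 + 2*c²)
S(t, f) = 492 (S(t, f) = -41*(-12) = 492)
(4253 + 2186)*(7 + 1/(S(A(1), -37) - 142)) = (4253 + 2186)*(7 + 1/(492 - 142)) = 6439*(7 + 1/350) = 6439*(2451/350) = 15781989/350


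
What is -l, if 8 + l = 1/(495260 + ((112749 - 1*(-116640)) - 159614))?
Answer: 4520279/565035 ≈ 8.0000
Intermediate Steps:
l = -4520279/565035 (l = -8 + 1/(495260 + ((112749 - 1*(-116640)) - 159614)) = -8 + 1/(495260 + ((112749 + 116640) - 159614)) = -8 + 1/(495260 + (229389 - 159614)) = -8 + 1/(495260 + 69775) = -8 + 1/565035 = -4520279/565035 ≈ -8.0000)
-l = -1*(-4520279/565035) = 4520279/565035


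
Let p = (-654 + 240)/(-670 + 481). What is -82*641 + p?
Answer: -1103756/21 ≈ -52560.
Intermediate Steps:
p = 46/21 (p = -414/(-189) = -414*(-1/189) = 46/21 ≈ 2.1905)
-82*641 + p = -82*641 + 46/21 = -52562 + 46/21 = -1103756/21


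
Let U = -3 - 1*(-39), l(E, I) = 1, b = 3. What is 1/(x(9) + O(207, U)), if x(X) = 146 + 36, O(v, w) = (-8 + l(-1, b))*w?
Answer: -1/70 ≈ -0.014286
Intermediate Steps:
U = 36 (U = -3 + 39 = 36)
O(v, w) = -7*w (O(v, w) = (-8 + 1)*w = -7*w)
x(X) = 182
1/(x(9) + O(207, U)) = 1/(182 - 7*36) = 1/(182 - 252) = 1/(-70) = -1/70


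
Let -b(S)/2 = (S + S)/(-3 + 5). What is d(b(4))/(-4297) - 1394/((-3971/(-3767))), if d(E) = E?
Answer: -22564366038/17063387 ≈ -1322.4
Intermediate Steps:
b(S) = -2*S (b(S) = -2*(S + S)/(-3 + 5) = -2*2*S/2 = -2*S)
d(b(4))/(-4297) - 1394/((-3971/(-3767))) = -2*4/(-4297) - 1394/((-3971/(-3767))) = -8*(-1/4297) - 1394/((-3971*(-1/3767))) = 8/4297 - 1394/3971/3767 = 8/4297 - 1394*3767/3971 = 8/4297 - 5251198/3971 = -22564366038/17063387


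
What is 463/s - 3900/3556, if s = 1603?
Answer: -164474/203581 ≈ -0.80790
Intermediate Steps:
463/s - 3900/3556 = 463/1603 - 3900/3556 = 463*(1/1603) - 3900*1/3556 = 463/1603 - 975/889 = -164474/203581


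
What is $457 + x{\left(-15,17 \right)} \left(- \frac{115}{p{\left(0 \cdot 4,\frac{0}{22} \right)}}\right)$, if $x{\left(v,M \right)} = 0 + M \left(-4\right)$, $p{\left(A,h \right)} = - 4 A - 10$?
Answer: $-325$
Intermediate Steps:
$p{\left(A,h \right)} = -10 - 4 A$
$x{\left(v,M \right)} = - 4 M$ ($x{\left(v,M \right)} = 0 - 4 M = - 4 M$)
$457 + x{\left(-15,17 \right)} \left(- \frac{115}{p{\left(0 \cdot 4,\frac{0}{22} \right)}}\right) = 457 + \left(-4\right) 17 \left(- \frac{115}{-10 - 4 \cdot 0 \cdot 4}\right) = 457 - 68 \left(- \frac{115}{-10 - 0}\right) = 457 - 68 \left(- \frac{115}{-10 + 0}\right) = 457 - 68 \left(- \frac{115}{-10}\right) = 457 - 68 \left(\left(-115\right) \left(- \frac{1}{10}\right)\right) = 457 - 782 = -325$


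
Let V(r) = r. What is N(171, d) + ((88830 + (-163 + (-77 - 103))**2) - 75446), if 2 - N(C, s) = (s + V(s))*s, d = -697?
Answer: -840583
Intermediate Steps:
N(C, s) = 2 - 2*s**2 (N(C, s) = 2 - (s + s)*s = 2 - 2*s*s = 2 - 2*s**2)
N(171, d) + ((88830 + (-163 + (-77 - 103))**2) - 75446) = (2 - 2*(-697)**2) + ((88830 + (-163 + (-77 - 103))**2) - 75446) = (2 - 2*485809) + ((88830 + (-163 - 180)**2) - 75446) = (2 - 971618) + ((88830 + (-343)**2) - 75446) = -971616 + ((88830 + 117649) - 75446) = -971616 + (206479 - 75446) = -971616 + 131033 = -840583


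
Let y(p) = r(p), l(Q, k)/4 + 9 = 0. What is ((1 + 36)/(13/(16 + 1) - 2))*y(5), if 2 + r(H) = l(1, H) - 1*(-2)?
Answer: 7548/7 ≈ 1078.3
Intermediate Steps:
l(Q, k) = -36 (l(Q, k) = -36 + 4*0 = -36 + 0 = -36)
r(H) = -36 (r(H) = -2 + (-36 - 1*(-2)) = -2 + (-36 + 2) = -2 - 34 = -36)
y(p) = -36
((1 + 36)/(13/(16 + 1) - 2))*y(5) = ((1 + 36)/(13/(16 + 1) - 2))*(-36) = (37/(13/17 - 2))*(-36) = (37/(-21/17))*(-36) = (37*(-17/21))*(-36) = -629/21*(-36) = 7548/7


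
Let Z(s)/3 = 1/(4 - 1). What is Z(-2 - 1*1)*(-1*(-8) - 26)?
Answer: -18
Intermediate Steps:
Z(s) = 1 (Z(s) = 3/(4 - 1) = 3/3 = 3*(⅓) = 1)
Z(-2 - 1*1)*(-1*(-8) - 26) = 1*(-1*(-8) - 26) = 1*(8 - 26) = 1*(-18) = -18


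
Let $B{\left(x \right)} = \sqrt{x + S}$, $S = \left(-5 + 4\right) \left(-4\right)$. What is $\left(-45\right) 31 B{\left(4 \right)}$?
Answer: $- 2790 \sqrt{2} \approx -3945.7$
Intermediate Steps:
$S = 4$ ($S = \left(-1\right) \left(-4\right) = 4$)
$B{\left(x \right)} = \sqrt{4 + x}$ ($B{\left(x \right)} = \sqrt{x + 4} = \sqrt{4 + x}$)
$\left(-45\right) 31 B{\left(4 \right)} = \left(-45\right) 31 \sqrt{4 + 4} = - 1395 \sqrt{8} = - 1395 \cdot 2 \sqrt{2} = - 2790 \sqrt{2}$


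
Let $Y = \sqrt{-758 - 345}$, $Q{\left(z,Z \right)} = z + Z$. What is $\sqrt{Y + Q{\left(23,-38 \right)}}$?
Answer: $\sqrt{-15 + i \sqrt{1103}} \approx 3.2743 + 5.0716 i$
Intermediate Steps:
$Q{\left(z,Z \right)} = Z + z$
$Y = i \sqrt{1103}$ ($Y = \sqrt{-1103} = i \sqrt{1103} \approx 33.211 i$)
$\sqrt{Y + Q{\left(23,-38 \right)}} = \sqrt{i \sqrt{1103} + \left(-38 + 23\right)} = \sqrt{i \sqrt{1103} - 15} = \sqrt{-15 + i \sqrt{1103}}$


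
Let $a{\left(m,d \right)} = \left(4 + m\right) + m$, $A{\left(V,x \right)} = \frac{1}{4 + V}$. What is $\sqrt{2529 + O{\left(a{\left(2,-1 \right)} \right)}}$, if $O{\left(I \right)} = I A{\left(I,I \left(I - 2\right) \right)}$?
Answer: $\frac{\sqrt{22767}}{3} \approx 50.296$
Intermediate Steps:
$a{\left(m,d \right)} = 4 + 2 m$
$O{\left(I \right)} = \frac{I}{4 + I}$
$\sqrt{2529 + O{\left(a{\left(2,-1 \right)} \right)}} = \sqrt{2529 + \frac{4 + 2 \cdot 2}{4 + \left(4 + 2 \cdot 2\right)}} = \sqrt{2529 + \frac{4 + 4}{4 + \left(4 + 4\right)}} = \sqrt{2529 + \frac{8}{4 + 8}} = \sqrt{2529 + \frac{8}{12}} = \sqrt{2529 + 8 \cdot \frac{1}{12}} = \sqrt{2529 + \frac{2}{3}} = \sqrt{\frac{7589}{3}} = \frac{\sqrt{22767}}{3}$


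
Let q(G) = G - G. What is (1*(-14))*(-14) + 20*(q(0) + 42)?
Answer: 1036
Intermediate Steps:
q(G) = 0
(1*(-14))*(-14) + 20*(q(0) + 42) = (1*(-14))*(-14) + 20*(0 + 42) = -14*(-14) + 20*42 = 196 + 840 = 1036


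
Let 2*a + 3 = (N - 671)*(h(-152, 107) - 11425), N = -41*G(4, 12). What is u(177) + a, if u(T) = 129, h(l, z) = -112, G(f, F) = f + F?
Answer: 7654927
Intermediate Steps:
G(f, F) = F + f
N = -656 (N = -41*(12 + 4) = -41*16 = -656)
a = 7654798 (a = -3/2 + ((-656 - 671)*(-112 - 11425))/2 = -3/2 + (-1327*(-11537))/2 = -3/2 + (1/2)*15309599 = -3/2 + 15309599/2 = 7654798)
u(177) + a = 129 + 7654798 = 7654927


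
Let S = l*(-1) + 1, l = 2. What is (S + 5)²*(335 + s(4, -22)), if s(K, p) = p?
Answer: 5008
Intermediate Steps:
S = -1 (S = 2*(-1) + 1 = -2 + 1 = -1)
(S + 5)²*(335 + s(4, -22)) = (-1 + 5)²*(335 - 22) = 4²*313 = 16*313 = 5008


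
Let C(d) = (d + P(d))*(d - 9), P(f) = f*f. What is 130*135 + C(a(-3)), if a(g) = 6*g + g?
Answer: 4950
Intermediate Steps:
P(f) = f²
a(g) = 7*g
C(d) = (-9 + d)*(d + d²) (C(d) = (d + d²)*(d - 9) = (d + d²)*(-9 + d) = (-9 + d)*(d + d²))
130*135 + C(a(-3)) = 130*135 + (7*(-3))*(-9 + (7*(-3))² - 56*(-3)) = 17550 - 21*(-9 + (-21)² - 8*(-21)) = 17550 - 21*(-9 + 441 + 168) = 17550 - 21*600 = 17550 - 12600 = 4950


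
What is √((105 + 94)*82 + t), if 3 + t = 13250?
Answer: 9*√365 ≈ 171.94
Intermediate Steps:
t = 13247 (t = -3 + 13250 = 13247)
√((105 + 94)*82 + t) = √((105 + 94)*82 + 13247) = √(199*82 + 13247) = √(16318 + 13247) = √29565 = 9*√365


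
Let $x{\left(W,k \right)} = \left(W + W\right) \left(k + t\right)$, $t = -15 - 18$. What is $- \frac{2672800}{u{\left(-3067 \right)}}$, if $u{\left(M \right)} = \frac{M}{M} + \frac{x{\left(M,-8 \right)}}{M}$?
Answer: $\frac{2672800}{81} \approx 32998.0$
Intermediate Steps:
$t = -33$
$x{\left(W,k \right)} = 2 W \left(-33 + k\right)$ ($x{\left(W,k \right)} = \left(W + W\right) \left(k - 33\right) = 2 W \left(-33 + k\right)$)
$u{\left(M \right)} = -81$ ($u{\left(M \right)} = \frac{M}{M} + \frac{2 M \left(-33 - 8\right)}{M} = 1 + \frac{2 M \left(-41\right)}{M} = 1 + \frac{\left(-82\right) M}{M} = 1 - 82 = -81$)
$- \frac{2672800}{u{\left(-3067 \right)}} = - \frac{2672800}{-81} = \left(-2672800\right) \left(- \frac{1}{81}\right) = \frac{2672800}{81}$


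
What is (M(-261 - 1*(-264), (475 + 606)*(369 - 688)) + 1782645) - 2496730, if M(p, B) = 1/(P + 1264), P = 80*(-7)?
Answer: -502715839/704 ≈ -7.1409e+5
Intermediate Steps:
P = -560
M(p, B) = 1/704 (M(p, B) = 1/(-560 + 1264) = 1/704)
(M(-261 - 1*(-264), (475 + 606)*(369 - 688)) + 1782645) - 2496730 = (1/704 + 1782645) - 2496730 = 1254982081/704 - 2496730 = -502715839/704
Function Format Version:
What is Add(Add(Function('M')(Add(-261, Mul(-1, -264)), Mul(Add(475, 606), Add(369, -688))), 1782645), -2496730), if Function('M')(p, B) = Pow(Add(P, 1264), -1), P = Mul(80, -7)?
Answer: Rational(-502715839, 704) ≈ -7.1409e+5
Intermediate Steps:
P = -560
Function('M')(p, B) = Rational(1, 704) (Function('M')(p, B) = Pow(Add(-560, 1264), -1) = Pow(704, -1) = Rational(1, 704))
Add(Add(Function('M')(Add(-261, Mul(-1, -264)), Mul(Add(475, 606), Add(369, -688))), 1782645), -2496730) = Add(Add(Rational(1, 704), 1782645), -2496730) = Add(Rational(1254982081, 704), -2496730) = Rational(-502715839, 704)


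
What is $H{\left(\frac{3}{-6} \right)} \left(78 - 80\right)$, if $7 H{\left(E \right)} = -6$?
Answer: $\frac{12}{7} \approx 1.7143$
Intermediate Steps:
$H{\left(E \right)} = - \frac{6}{7}$ ($H{\left(E \right)} = \frac{1}{7} \left(-6\right) = - \frac{6}{7}$)
$H{\left(\frac{3}{-6} \right)} \left(78 - 80\right) = - \frac{6 \left(78 - 80\right)}{7} = \left(- \frac{6}{7}\right) \left(-2\right) = \frac{12}{7}$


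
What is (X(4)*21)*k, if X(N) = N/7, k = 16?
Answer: 192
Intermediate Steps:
X(N) = N/7 (X(N) = N*(⅐) = N/7)
(X(4)*21)*k = (((⅐)*4)*21)*16 = ((4/7)*21)*16 = 12*16 = 192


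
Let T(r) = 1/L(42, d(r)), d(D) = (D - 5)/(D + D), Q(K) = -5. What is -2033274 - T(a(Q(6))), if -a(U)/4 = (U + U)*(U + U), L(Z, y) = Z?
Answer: -85397509/42 ≈ -2.0333e+6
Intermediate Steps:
d(D) = (-5 + D)/(2*D) (d(D) = (-5 + D)/((2*D)) = (-5 + D)*(1/(2*D)) = (-5 + D)/(2*D))
a(U) = -16*U**2 (a(U) = -4*(U + U)*(U + U) = -4*2*U*2*U = -16*U**2)
T(r) = 1/42
-2033274 - T(a(Q(6))) = -2033274 - 1*1/42 = -2033274 - 1/42 = -85397509/42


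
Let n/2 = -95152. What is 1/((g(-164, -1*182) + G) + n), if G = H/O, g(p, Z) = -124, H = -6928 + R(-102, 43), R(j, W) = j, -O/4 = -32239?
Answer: -64478/12278420099 ≈ -5.2513e-6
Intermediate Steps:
n = -190304 (n = 2*(-95152) = -190304)
O = 128956 (O = -4*(-32239) = 128956)
H = -7030 (H = -6928 - 102 = -7030)
G = -3515/64478 (G = -7030/128956 = -7030*1/128956 = -3515/64478 ≈ -0.054515)
1/((g(-164, -1*182) + G) + n) = 1/((-124 - 3515/64478) - 190304) = 1/(-7998787/64478 - 190304) = 1/(-12278420099/64478) = -64478/12278420099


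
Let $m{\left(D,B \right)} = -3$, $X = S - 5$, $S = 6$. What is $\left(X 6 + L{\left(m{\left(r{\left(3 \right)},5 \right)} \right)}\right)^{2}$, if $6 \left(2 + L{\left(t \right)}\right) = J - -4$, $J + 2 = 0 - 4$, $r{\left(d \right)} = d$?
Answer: $\frac{121}{9} \approx 13.444$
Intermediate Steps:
$J = -6$ ($J = -2 + \left(0 - 4\right) = -2 - 4 = -6$)
$X = 1$ ($X = 6 - 5 = 1$)
$L{\left(t \right)} = - \frac{7}{3}$ ($L{\left(t \right)} = -2 + \frac{-6 - -4}{6} = -2 + \frac{-6 + 4}{6} = -2 + \frac{1}{6} \left(-2\right) = -2 - \frac{1}{3} = - \frac{7}{3}$)
$\left(X 6 + L{\left(m{\left(r{\left(3 \right)},5 \right)} \right)}\right)^{2} = \left(1 \cdot 6 - \frac{7}{3}\right)^{2} = \left(6 - \frac{7}{3}\right)^{2} = \left(\frac{11}{3}\right)^{2} = \frac{121}{9}$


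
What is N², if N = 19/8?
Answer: 361/64 ≈ 5.6406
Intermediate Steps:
N = 19/8 (N = 19*(⅛) = 19/8 ≈ 2.3750)
N² = (19/8)² = 361/64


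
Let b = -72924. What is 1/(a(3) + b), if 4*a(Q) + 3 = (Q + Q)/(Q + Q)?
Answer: -2/145849 ≈ -1.3713e-5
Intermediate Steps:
a(Q) = -1/2 (a(Q) = -3/4 + ((Q + Q)/(Q + Q))/4 = -3/4 + ((2*Q)/((2*Q)))/4 = -3/4 + ((2*Q)*(1/(2*Q)))/4 = -3/4 + (1/4)*1 = -3/4 + 1/4 = -1/2)
1/(a(3) + b) = 1/(-1/2 - 72924) = 1/(-145849/2) = -2/145849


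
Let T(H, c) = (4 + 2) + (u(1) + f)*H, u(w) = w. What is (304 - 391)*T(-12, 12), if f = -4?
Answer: -3654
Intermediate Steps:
T(H, c) = 6 - 3*H (T(H, c) = (4 + 2) + (1 - 4)*H = 6 - 3*H)
(304 - 391)*T(-12, 12) = (304 - 391)*(6 - 3*(-12)) = -87*(6 + 36) = -87*42 = -3654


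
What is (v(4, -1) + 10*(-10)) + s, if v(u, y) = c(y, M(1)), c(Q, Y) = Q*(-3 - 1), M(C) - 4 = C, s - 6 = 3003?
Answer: 2913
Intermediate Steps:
s = 3009 (s = 6 + 3003 = 3009)
M(C) = 4 + C
c(Q, Y) = -4*Q (c(Q, Y) = Q*(-4) = -4*Q)
v(u, y) = -4*y
(v(4, -1) + 10*(-10)) + s = (-4*(-1) + 10*(-10)) + 3009 = (4 - 100) + 3009 = -96 + 3009 = 2913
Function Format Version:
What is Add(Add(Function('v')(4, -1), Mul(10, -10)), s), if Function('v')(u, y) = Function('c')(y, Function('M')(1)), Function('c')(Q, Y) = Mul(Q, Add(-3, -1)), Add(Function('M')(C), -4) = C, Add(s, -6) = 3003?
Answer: 2913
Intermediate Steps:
s = 3009 (s = Add(6, 3003) = 3009)
Function('M')(C) = Add(4, C)
Function('c')(Q, Y) = Mul(-4, Q) (Function('c')(Q, Y) = Mul(Q, -4) = Mul(-4, Q))
Function('v')(u, y) = Mul(-4, y)
Add(Add(Function('v')(4, -1), Mul(10, -10)), s) = Add(Add(Mul(-4, -1), Mul(10, -10)), 3009) = Add(Add(4, -100), 3009) = Add(-96, 3009) = 2913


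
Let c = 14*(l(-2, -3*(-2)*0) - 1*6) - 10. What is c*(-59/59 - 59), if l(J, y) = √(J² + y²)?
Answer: 3960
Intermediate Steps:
c = -66 (c = 14*(√((-2)² + (-3*(-2)*0)²) - 1*6) - 10 = 14*(√(4 + (6*0)²) - 6) - 10 = 14*(√(4 + 0²) - 6) - 10 = 14*(√(4 + 0) - 6) - 10 = 14*(√4 - 6) - 10 = 14*(2 - 6) - 10 = 14*(-4) - 10 = -56 - 10 = -66)
c*(-59/59 - 59) = -66*(-59/59 - 59) = -66*(-59*1/59 - 59) = -66*(-1 - 59) = -66*(-60) = 3960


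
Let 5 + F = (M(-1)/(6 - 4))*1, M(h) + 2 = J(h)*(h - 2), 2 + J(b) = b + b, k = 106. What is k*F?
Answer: 0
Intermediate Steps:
J(b) = -2 + 2*b (J(b) = -2 + (b + b) = -2 + 2*b)
M(h) = -2 + (-2 + h)*(-2 + 2*h) (M(h) = -2 + (-2 + 2*h)*(h - 2) = -2 + (-2 + 2*h)*(-2 + h) = -2 + (-2 + h)*(-2 + 2*h))
F = 0 (F = -5 + ((2 - 6*(-1) + 2*(-1)²)/(6 - 4))*1 = -5 + ((2 + 6 + 2*1)/2)*1 = -5 + ((2 + 6 + 2)/2)*1 = -5 + ((½)*10)*1 = -5 + 5*1 = -5 + 5 = 0)
k*F = 106*0 = 0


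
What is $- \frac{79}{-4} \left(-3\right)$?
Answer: $- \frac{237}{4} \approx -59.25$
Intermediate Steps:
$- \frac{79}{-4} \left(-3\right) = \left(-79\right) \left(- \frac{1}{4}\right) \left(-3\right) = \frac{79}{4} \left(-3\right) = - \frac{237}{4}$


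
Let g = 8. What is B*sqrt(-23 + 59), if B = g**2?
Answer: 384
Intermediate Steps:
B = 64 (B = 8**2 = 64)
B*sqrt(-23 + 59) = 64*sqrt(-23 + 59) = 64*sqrt(36) = 64*6 = 384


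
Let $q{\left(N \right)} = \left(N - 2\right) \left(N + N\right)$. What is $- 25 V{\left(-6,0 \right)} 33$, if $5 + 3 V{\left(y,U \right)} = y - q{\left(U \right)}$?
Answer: $3025$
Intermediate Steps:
$q{\left(N \right)} = 2 N \left(-2 + N\right)$ ($q{\left(N \right)} = \left(-2 + N\right) 2 N = 2 N \left(-2 + N\right)$)
$V{\left(y,U \right)} = - \frac{5}{3} + \frac{y}{3} - \frac{2 U \left(-2 + U\right)}{3}$ ($V{\left(y,U \right)} = - \frac{5}{3} + \frac{y - 2 U \left(-2 + U\right)}{3} = - \frac{5}{3} - \left(- \frac{y}{3} + \frac{2 U \left(-2 + U\right)}{3}\right) = - \frac{5}{3} + \frac{y}{3} - \frac{2 U \left(-2 + U\right)}{3}$)
$- 25 V{\left(-6,0 \right)} 33 = - 25 \left(- \frac{5}{3} + \frac{1}{3} \left(-6\right) - 0 \left(-2 + 0\right)\right) 33 = - 25 \left(- \frac{5}{3} - 2 - 0 \left(-2\right)\right) 33 = - 25 \left(- \frac{5}{3} - 2 + 0\right) 33 = \left(-25\right) \left(- \frac{11}{3}\right) 33 = \frac{275}{3} \cdot 33 = 3025$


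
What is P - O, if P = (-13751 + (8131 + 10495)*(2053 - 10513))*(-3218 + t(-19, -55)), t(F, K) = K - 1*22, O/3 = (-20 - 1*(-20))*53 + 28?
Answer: 519258097661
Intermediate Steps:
O = 84 (O = 3*((-20 - 1*(-20))*53 + 28) = 3*((-20 + 20)*53 + 28) = 3*(0*53 + 28) = 3*(0 + 28) = 3*28 = 84)
t(F, K) = -22 + K (t(F, K) = K - 22 = -22 + K)
P = 519258097745 (P = (-13751 + (8131 + 10495)*(2053 - 10513))*(-3218 + (-22 - 55)) = (-13751 + 18626*(-8460))*(-3218 - 77) = (-13751 - 157575960)*(-3295) = -157589711*(-3295) = 519258097745)
P - O = 519258097745 - 1*84 = 519258097745 - 84 = 519258097661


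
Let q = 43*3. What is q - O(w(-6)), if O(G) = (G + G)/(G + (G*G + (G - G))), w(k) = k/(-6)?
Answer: 128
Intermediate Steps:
w(k) = -k/6 (w(k) = k*(-⅙) = -k/6)
q = 129
O(G) = 2*G/(G + G²) (O(G) = (2*G)/(G + (G² + 0)) = (2*G)/(G + G²) = 2*G/(G + G²))
q - O(w(-6)) = 129 - 2/(1 - ⅙*(-6)) = 129 - 2/(1 + 1) = 129 - 2/2 = 129 - 1*1 = 129 - 1 = 128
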